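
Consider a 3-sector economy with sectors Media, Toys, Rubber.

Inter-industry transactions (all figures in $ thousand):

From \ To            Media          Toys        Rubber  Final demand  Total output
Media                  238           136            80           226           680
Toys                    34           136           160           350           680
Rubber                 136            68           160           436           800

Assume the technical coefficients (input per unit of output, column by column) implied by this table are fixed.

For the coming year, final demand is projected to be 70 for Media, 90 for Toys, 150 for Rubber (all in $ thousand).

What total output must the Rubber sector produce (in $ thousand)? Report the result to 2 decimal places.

Technical coefficients a_ij = z_ij / X_j:
  a_MM = 238/680 = 0.35, a_TM = 34/680 = 0.05, a_RM = 136/680 = 0.20
  a_MT = 136/680 = 0.20, a_TT = 136/680 = 0.20, a_RT = 68/680 = 0.10
  a_MR = 80/800 = 0.10, a_TR = 160/800 = 0.20, a_RR = 160/800 = 0.20
I − A =
  [   0.65    -0.20    -0.10]
  [  -0.05     0.80    -0.20]
  [  -0.20    -0.10     0.80]
Cofactors of I−A, C_ij = (−1)^(i+j)·(minor ij) (rows/columns in the sector order above):
  C_11 = (0.80)(0.80) − (-0.20)(-0.10) = 0.6200
  C_12 = −[(-0.05)(0.80) − (-0.20)(-0.20)] = 0.0800
  C_13 = (-0.05)(-0.10) − (0.80)(-0.20) = 0.1650
  C_21 = −[(-0.20)(0.80) − (-0.10)(-0.10)] = 0.1700
  C_22 = (0.65)(0.80) − (-0.10)(-0.20) = 0.5000
  C_23 = −[(0.65)(-0.10) − (-0.20)(-0.20)] = 0.1050
  C_31 = (-0.20)(-0.20) − (-0.10)(0.80) = 0.1200
  C_32 = −[(0.65)(-0.20) − (-0.10)(-0.05)] = 0.1350
  C_33 = (0.65)(0.80) − (-0.20)(-0.05) = 0.5100
det(I−A) = Σ_j (I−A)_1j·C_1j = (0.65)(0.6200) + (-0.20)(0.0800) + (-0.10)(0.1650) = 0.3705
adj(I−A) = Cᵀ =
  [ 0.6200   0.1700   0.1200]
  [ 0.0800   0.5000   0.1350]
  [ 0.1650   0.1050   0.5100]
(I − A)⁻¹ = adj(I−A) / det(I−A) ≈
  [   1.6734     0.4588     0.3239]
  [   0.2159     1.3495     0.3644]
  [   0.4453     0.2834     1.3765]
x = (I − A)⁻¹ d = adj(I−A)·d / det(I−A), with det(I−A) = 0.3705:
  x_M = (0.6200·70 + 0.1700·90 + 0.1200·150) / 0.3705 = 76.70 / 0.3705 ≈ 207.02
  x_T = (0.0800·70 + 0.5000·90 + 0.1350·150) / 0.3705 = 70.85 / 0.3705 ≈ 191.23
  x_R = (0.1650·70 + 0.1050·90 + 0.5100·150) / 0.3705 = 97.50 / 0.3705 ≈ 263.16

x_R = 263.16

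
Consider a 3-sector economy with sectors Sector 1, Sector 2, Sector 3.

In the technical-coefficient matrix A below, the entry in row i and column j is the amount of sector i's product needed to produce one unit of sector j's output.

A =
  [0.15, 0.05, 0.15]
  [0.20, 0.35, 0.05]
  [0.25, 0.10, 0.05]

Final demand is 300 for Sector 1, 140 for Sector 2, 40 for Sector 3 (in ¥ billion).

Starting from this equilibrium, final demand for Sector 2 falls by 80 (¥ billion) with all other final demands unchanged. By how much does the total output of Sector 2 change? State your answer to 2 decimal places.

Δx_2 = -127.50

I − A =
  [   0.85    -0.05    -0.15]
  [  -0.20     0.65    -0.05]
  [  -0.25    -0.10     0.95]
Cofactors of I−A, C_ij = (−1)^(i+j)·(minor ij) (rows/columns in the sector order above):
  C_11 = (0.65)(0.95) − (-0.05)(-0.10) = 0.6125
  C_12 = −[(-0.20)(0.95) − (-0.05)(-0.25)] = 0.2025
  C_13 = (-0.20)(-0.10) − (0.65)(-0.25) = 0.1825
  C_21 = −[(-0.05)(0.95) − (-0.15)(-0.10)] = 0.0625
  C_22 = (0.85)(0.95) − (-0.15)(-0.25) = 0.7700
  C_23 = −[(0.85)(-0.10) − (-0.05)(-0.25)] = 0.0975
  C_31 = (-0.05)(-0.05) − (-0.15)(0.65) = 0.1000
  C_32 = −[(0.85)(-0.05) − (-0.15)(-0.20)] = 0.0725
  C_33 = (0.85)(0.65) − (-0.05)(-0.20) = 0.5425
det(I−A) = Σ_j (I−A)_1j·C_1j = (0.85)(0.6125) + (-0.05)(0.2025) + (-0.15)(0.1825) = 0.483125
adj(I−A) = Cᵀ =
  [ 0.6125   0.0625   0.1000]
  [ 0.2025   0.7700   0.0725]
  [ 0.1825   0.0975   0.5425]
(I − A)⁻¹ = adj(I−A) / det(I−A) ≈
  [   1.2678     0.1294     0.2070]
  [   0.4191     1.5938     0.1501]
  [   0.3777     0.2018     1.1229]
Δx = (I − A)⁻¹ Δd with Δd having -80 in the Sector 2 component and 0 elsewhere.
So Δx_2 = L_22 · (-80), where L_22 = adj(I−A)_22 / det(I−A) = 0.7700 / 0.483125.
Δx_2 = 0.7700 × (-80) / 0.483125 = -61.60 / 0.483125 ≈ -127.50.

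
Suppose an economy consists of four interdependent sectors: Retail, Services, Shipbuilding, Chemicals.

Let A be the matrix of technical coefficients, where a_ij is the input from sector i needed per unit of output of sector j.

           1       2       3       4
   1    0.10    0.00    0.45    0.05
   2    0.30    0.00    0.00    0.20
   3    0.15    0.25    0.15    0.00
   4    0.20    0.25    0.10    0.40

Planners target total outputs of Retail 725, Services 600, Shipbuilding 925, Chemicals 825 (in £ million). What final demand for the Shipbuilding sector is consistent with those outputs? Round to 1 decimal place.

d_3 = 527.5

I − A =
  [   0.90     0.00    -0.45    -0.05]
  [  -0.30     1.00     0.00    -0.20]
  [  -0.15    -0.25     0.85     0.00]
  [  -0.20    -0.25    -0.10     0.60]
d = (I − A) x:
  d_1 = (+0.90)·725 + (+0.00)·600 + (-0.45)·925 + (-0.05)·825 = 195.0
  d_2 = (-0.30)·725 + (+1.00)·600 + (+0.00)·925 + (-0.20)·825 = 217.5
  d_3 = (-0.15)·725 + (-0.25)·600 + (+0.85)·925 + (+0.00)·825 = 527.5
  d_4 = (-0.20)·725 + (-0.25)·600 + (-0.10)·925 + (+0.60)·825 = 107.5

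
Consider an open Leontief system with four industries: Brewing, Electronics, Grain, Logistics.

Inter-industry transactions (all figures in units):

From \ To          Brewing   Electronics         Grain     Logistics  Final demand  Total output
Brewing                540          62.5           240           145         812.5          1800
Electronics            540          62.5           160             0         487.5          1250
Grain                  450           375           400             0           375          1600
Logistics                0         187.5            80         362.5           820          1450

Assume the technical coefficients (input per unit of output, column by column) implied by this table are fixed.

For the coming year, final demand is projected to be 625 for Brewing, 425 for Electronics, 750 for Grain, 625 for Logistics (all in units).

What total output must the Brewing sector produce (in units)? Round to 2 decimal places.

Technical coefficients a_ij = z_ij / X_j:
  a_11 = 540/1800 = 0.30, a_21 = 540/1800 = 0.30, a_31 = 450/1800 = 0.25, a_41 = 0/1800 = 0.00
  a_12 = 62.5/1250 = 0.05, a_22 = 62.5/1250 = 0.05, a_32 = 375/1250 = 0.30, a_42 = 187.5/1250 = 0.15
  a_13 = 240/1600 = 0.15, a_23 = 160/1600 = 0.10, a_33 = 400/1600 = 0.25, a_43 = 80/1600 = 0.05
  a_14 = 145/1450 = 0.10, a_24 = 0/1450 = 0.00, a_34 = 0/1450 = 0.00, a_44 = 362.5/1450 = 0.25
I − A =
  [   0.70    -0.05    -0.15    -0.10]
  [  -0.30     0.95    -0.10     0.00]
  [  -0.25    -0.30     0.75     0.00]
  [   0.00    -0.15    -0.05     0.75]
Compute the cofactors C_ij = (−1)^(i+j)·(3×3 minor ij) of I−A; the adjugate is their transpose:
adj(I−A) = Cᵀ =
  [ 0.511875   0.074625   0.116875   0.068250]
  [ 0.187500   0.364375   0.087750   0.025000]
  [ 0.245625   0.170625   0.483000   0.032750]
  [ 0.053875   0.084250   0.049750   0.416125]
det(I−A) = Σ_j (I−A)_1j·C_1j = (0.70)(0.511875) + (-0.05)(0.187500) + (-0.15)(0.245625) + (-0.10)(0.053875) = 0.30670625
(I − A)⁻¹ = adj(I−A) / det(I−A) ≈
  [   1.6689     0.2433     0.3811     0.2225]
  [   0.6113     1.1880     0.2861     0.0815]
  [   0.8008     0.5563     1.5748     0.1068]
  [   0.1757     0.2747     0.1622     1.3568]
x = (I − A)⁻¹ d = adj(I−A)·d / det(I−A), with det(I−A) = 0.30670625:
  x_1 = (0.511875·625 + 0.074625·425 + 0.116875·750 + 0.068250·625) / 0.30670625 = 481.95 / 0.30670625 ≈ 1571.37
  x_2 = (0.187500·625 + 0.364375·425 + 0.087750·750 + 0.025000·625) / 0.30670625 = 353.484375 / 0.30670625 ≈ 1152.52
  x_3 = (0.245625·625 + 0.170625·425 + 0.483000·750 + 0.032750·625) / 0.30670625 = 608.75 / 0.30670625 ≈ 1984.80
  x_4 = (0.053875·625 + 0.084250·425 + 0.049750·750 + 0.416125·625) / 0.30670625 = 366.86875 / 0.30670625 ≈ 1196.16

x_1 = 1571.37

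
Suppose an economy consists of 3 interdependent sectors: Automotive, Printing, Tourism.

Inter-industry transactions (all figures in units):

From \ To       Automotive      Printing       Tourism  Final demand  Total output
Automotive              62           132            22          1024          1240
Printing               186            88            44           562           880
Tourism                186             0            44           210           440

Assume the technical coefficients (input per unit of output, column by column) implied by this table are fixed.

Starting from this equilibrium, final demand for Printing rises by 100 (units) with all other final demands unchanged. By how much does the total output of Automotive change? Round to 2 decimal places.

Δx_A = 18.24

Technical coefficients a_ij = z_ij / X_j:
  a_AA = 62/1240 = 0.05, a_PA = 186/1240 = 0.15, a_TA = 186/1240 = 0.15
  a_AP = 132/880 = 0.15, a_PP = 88/880 = 0.10, a_TP = 0/880 = 0.00
  a_AT = 22/440 = 0.05, a_PT = 44/440 = 0.10, a_TT = 44/440 = 0.10
I − A =
  [   0.95    -0.15    -0.05]
  [  -0.15     0.90    -0.10]
  [  -0.15     0.00     0.90]
Cofactors of I−A, C_ij = (−1)^(i+j)·(minor ij) (rows/columns in the sector order above):
  C_11 = (0.90)(0.90) − (-0.10)(0.00) = 0.8100
  C_12 = −[(-0.15)(0.90) − (-0.10)(-0.15)] = 0.1500
  C_13 = (-0.15)(0.00) − (0.90)(-0.15) = 0.1350
  C_21 = −[(-0.15)(0.90) − (-0.05)(0.00)] = 0.1350
  C_22 = (0.95)(0.90) − (-0.05)(-0.15) = 0.8475
  C_23 = −[(0.95)(0.00) − (-0.15)(-0.15)] = 0.0225
  C_31 = (-0.15)(-0.10) − (-0.05)(0.90) = 0.0600
  C_32 = −[(0.95)(-0.10) − (-0.05)(-0.15)] = 0.1025
  C_33 = (0.95)(0.90) − (-0.15)(-0.15) = 0.8325
det(I−A) = Σ_j (I−A)_1j·C_1j = (0.95)(0.8100) + (-0.15)(0.1500) + (-0.05)(0.1350) = 0.74025
adj(I−A) = Cᵀ =
  [ 0.8100   0.1350   0.0600]
  [ 0.1500   0.8475   0.1025]
  [ 0.1350   0.0225   0.8325]
(I − A)⁻¹ = adj(I−A) / det(I−A) ≈
  [   1.0942     0.1824     0.0811]
  [   0.2026     1.1449     0.1385]
  [   0.1824     0.0304     1.1246]
Δx = (I − A)⁻¹ Δd with Δd having +100 in the Printing component and 0 elsewhere.
So Δx_A = L_AP · (+100), where L_AP = adj(I−A)_AP / det(I−A) = 0.1350 / 0.74025.
Δx_A = 0.1350 × (+100) / 0.74025 = 13.50 / 0.74025 ≈ 18.24.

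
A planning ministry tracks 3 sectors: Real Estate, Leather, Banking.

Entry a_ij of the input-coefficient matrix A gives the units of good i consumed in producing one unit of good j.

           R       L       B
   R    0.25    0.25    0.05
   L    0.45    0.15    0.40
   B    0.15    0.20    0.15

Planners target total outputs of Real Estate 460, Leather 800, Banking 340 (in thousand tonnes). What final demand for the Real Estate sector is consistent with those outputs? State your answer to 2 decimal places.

d_R = 128.00

I − A =
  [   0.75    -0.25    -0.05]
  [  -0.45     0.85    -0.40]
  [  -0.15    -0.20     0.85]
d = (I − A) x:
  d_R = (+0.75)·460 + (-0.25)·800 + (-0.05)·340 = 128.00
  d_L = (-0.45)·460 + (+0.85)·800 + (-0.40)·340 = 337.00
  d_B = (-0.15)·460 + (-0.20)·800 + (+0.85)·340 = 60.00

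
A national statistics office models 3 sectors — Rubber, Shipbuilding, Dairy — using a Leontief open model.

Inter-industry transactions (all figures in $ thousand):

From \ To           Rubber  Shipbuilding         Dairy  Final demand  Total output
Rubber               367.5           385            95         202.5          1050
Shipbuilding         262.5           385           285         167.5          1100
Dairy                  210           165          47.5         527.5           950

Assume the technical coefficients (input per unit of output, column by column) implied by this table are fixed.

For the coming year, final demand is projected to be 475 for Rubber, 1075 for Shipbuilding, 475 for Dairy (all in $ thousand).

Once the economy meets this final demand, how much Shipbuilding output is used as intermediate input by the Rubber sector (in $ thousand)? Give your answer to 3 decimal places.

z_SR = 722.637

Technical coefficients a_ij = z_ij / X_j:
  a_RR = 367.5/1050 = 0.35, a_SR = 262.5/1050 = 0.25, a_DR = 210/1050 = 0.20
  a_RS = 385/1100 = 0.35, a_SS = 385/1100 = 0.35, a_DS = 165/1100 = 0.15
  a_RD = 95/950 = 0.10, a_SD = 285/950 = 0.30, a_DD = 47.5/950 = 0.05
I − A =
  [   0.65    -0.35    -0.10]
  [  -0.25     0.65    -0.30]
  [  -0.20    -0.15     0.95]
Cofactors of I−A, C_ij = (−1)^(i+j)·(minor ij) (rows/columns in the sector order above):
  C_11 = (0.65)(0.95) − (-0.30)(-0.15) = 0.5725
  C_12 = −[(-0.25)(0.95) − (-0.30)(-0.20)] = 0.2975
  C_13 = (-0.25)(-0.15) − (0.65)(-0.20) = 0.1675
  C_21 = −[(-0.35)(0.95) − (-0.10)(-0.15)] = 0.3475
  C_22 = (0.65)(0.95) − (-0.10)(-0.20) = 0.5975
  C_23 = −[(0.65)(-0.15) − (-0.35)(-0.20)] = 0.1675
  C_31 = (-0.35)(-0.30) − (-0.10)(0.65) = 0.1700
  C_32 = −[(0.65)(-0.30) − (-0.10)(-0.25)] = 0.2200
  C_33 = (0.65)(0.65) − (-0.35)(-0.25) = 0.3350
det(I−A) = Σ_j (I−A)_1j·C_1j = (0.65)(0.5725) + (-0.35)(0.2975) + (-0.10)(0.1675) = 0.25125
adj(I−A) = Cᵀ =
  [ 0.5725   0.3475   0.1700]
  [ 0.2975   0.5975   0.2200]
  [ 0.1675   0.1675   0.3350]
(I − A)⁻¹ = adj(I−A) / det(I−A) ≈
  [   2.2786     1.3831     0.6766]
  [   1.1841     2.3781     0.8756]
  [   0.6667     0.6667     1.3333]
First solve x = (I − A)⁻¹ d = adj(I−A)·d / det(I−A); in particular x_R = (0.5725·475 + 0.3475·1075 + 0.1700·475) / 0.25125 = 726.25 / 0.25125 ≈ 2890.54726.
Intermediate flow from S to R: z_SR = a_SR · x_R = 0.25 × 726.25 / 0.25125 = 181.5625 / 0.25125 ≈ 722.637.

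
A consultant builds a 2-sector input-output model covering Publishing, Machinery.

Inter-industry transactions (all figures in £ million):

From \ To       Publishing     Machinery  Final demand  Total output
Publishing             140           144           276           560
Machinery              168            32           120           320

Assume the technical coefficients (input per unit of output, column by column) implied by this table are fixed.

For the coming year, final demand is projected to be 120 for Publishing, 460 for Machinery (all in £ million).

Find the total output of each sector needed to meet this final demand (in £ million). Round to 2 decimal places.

Technical coefficients a_ij = z_ij / X_j:
  a_11 = 140/560 = 0.25, a_21 = 168/560 = 0.30
  a_12 = 144/320 = 0.45, a_22 = 32/320 = 0.10
I − A =
  [   0.75    -0.45]
  [  -0.30     0.90]
det(I−A) = (0.75)(0.90) − (-0.45)(-0.30) = 0.5400
adj(I−A) = [[0.90, 0.45], [0.30, 0.75]]
(I − A)⁻¹ = adj(I−A) / det(I−A) ≈
  [   1.6667     0.8333]
  [   0.5556     1.3889]
x = (I − A)⁻¹ d = adj(I−A)·d / det(I−A), with det(I−A) = 0.5400:
  x_1 = (0.90·120 + 0.45·460) / 0.5400 = 315.00 / 0.5400 ≈ 583.33
  x_2 = (0.30·120 + 0.75·460) / 0.5400 = 381.00 / 0.5400 ≈ 705.56

x_1 = 583.33, x_2 = 705.56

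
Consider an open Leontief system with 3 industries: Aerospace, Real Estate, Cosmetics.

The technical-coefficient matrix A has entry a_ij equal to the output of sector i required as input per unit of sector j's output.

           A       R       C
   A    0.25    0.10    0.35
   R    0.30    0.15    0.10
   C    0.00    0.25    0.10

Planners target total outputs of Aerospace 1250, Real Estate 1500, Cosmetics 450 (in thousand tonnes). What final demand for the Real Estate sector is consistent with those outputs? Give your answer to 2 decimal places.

I − A =
  [   0.75    -0.10    -0.35]
  [  -0.30     0.85    -0.10]
  [   0.00    -0.25     0.90]
d = (I − A) x:
  d_A = (+0.75)·1250 + (-0.10)·1500 + (-0.35)·450 = 630.00
  d_R = (-0.30)·1250 + (+0.85)·1500 + (-0.10)·450 = 855.00
  d_C = (+0.00)·1250 + (-0.25)·1500 + (+0.90)·450 = 30.00

d_R = 855.00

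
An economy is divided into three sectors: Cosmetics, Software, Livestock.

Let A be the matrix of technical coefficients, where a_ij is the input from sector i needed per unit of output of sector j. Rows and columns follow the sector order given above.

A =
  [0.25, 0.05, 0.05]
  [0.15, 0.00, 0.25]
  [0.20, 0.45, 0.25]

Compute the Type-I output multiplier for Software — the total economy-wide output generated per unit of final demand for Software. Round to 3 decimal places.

m_S = 2.102

I − A =
  [   0.75    -0.05    -0.05]
  [  -0.15     1.00    -0.25]
  [  -0.20    -0.45     0.75]
Cofactors of I−A, C_ij = (−1)^(i+j)·(minor ij) (rows/columns in the sector order above):
  C_11 = (1.00)(0.75) − (-0.25)(-0.45) = 0.6375
  C_12 = −[(-0.15)(0.75) − (-0.25)(-0.20)] = 0.1625
  C_13 = (-0.15)(-0.45) − (1.00)(-0.20) = 0.2675
  C_21 = −[(-0.05)(0.75) − (-0.05)(-0.45)] = 0.0600
  C_22 = (0.75)(0.75) − (-0.05)(-0.20) = 0.5525
  C_23 = −[(0.75)(-0.45) − (-0.05)(-0.20)] = 0.3475
  C_31 = (-0.05)(-0.25) − (-0.05)(1.00) = 0.0625
  C_32 = −[(0.75)(-0.25) − (-0.05)(-0.15)] = 0.1950
  C_33 = (0.75)(1.00) − (-0.05)(-0.15) = 0.7425
det(I−A) = Σ_j (I−A)_1j·C_1j = (0.75)(0.6375) + (-0.05)(0.1625) + (-0.05)(0.2675) = 0.456625
adj(I−A) = Cᵀ =
  [ 0.6375   0.0600   0.0625]
  [ 0.1625   0.5525   0.1950]
  [ 0.2675   0.3475   0.7425]
(I − A)⁻¹ = adj(I−A) / det(I−A) ≈
  [   1.3961     0.1314     0.1369]
  [   0.3559     1.2100     0.4270]
  [   0.5858     0.7610     1.6261]
The output multiplier for sector j is the column-j sum of the Leontief inverse (I − A)⁻¹ = adj(I−A) / det(I−A).
Column S of adj(I−A): (0.0600, 0.5525, 0.3475); det(I−A) = 0.456625.
m_S = (0.0600 + 0.5525 + 0.3475) / 0.456625 = 0.96 / 0.456625 ≈ 2.102.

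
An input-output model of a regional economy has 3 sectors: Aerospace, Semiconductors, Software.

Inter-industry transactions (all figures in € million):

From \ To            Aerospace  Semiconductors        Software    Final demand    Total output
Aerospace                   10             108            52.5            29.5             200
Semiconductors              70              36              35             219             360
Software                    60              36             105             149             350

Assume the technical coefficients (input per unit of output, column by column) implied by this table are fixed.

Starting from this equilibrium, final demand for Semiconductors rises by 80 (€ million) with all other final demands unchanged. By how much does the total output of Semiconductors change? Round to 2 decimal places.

Δx_2 = 107.65

Technical coefficients a_ij = z_ij / X_j:
  a_11 = 10/200 = 0.05, a_21 = 70/200 = 0.35, a_31 = 60/200 = 0.30
  a_12 = 108/360 = 0.30, a_22 = 36/360 = 0.10, a_32 = 36/360 = 0.10
  a_13 = 52.5/350 = 0.15, a_23 = 35/350 = 0.10, a_33 = 105/350 = 0.30
I − A =
  [   0.95    -0.30    -0.15]
  [  -0.35     0.90    -0.10]
  [  -0.30    -0.10     0.70]
Cofactors of I−A, C_ij = (−1)^(i+j)·(minor ij) (rows/columns in the sector order above):
  C_11 = (0.90)(0.70) − (-0.10)(-0.10) = 0.6200
  C_12 = −[(-0.35)(0.70) − (-0.10)(-0.30)] = 0.2750
  C_13 = (-0.35)(-0.10) − (0.90)(-0.30) = 0.3050
  C_21 = −[(-0.30)(0.70) − (-0.15)(-0.10)] = 0.2250
  C_22 = (0.95)(0.70) − (-0.15)(-0.30) = 0.6200
  C_23 = −[(0.95)(-0.10) − (-0.30)(-0.30)] = 0.1850
  C_31 = (-0.30)(-0.10) − (-0.15)(0.90) = 0.1650
  C_32 = −[(0.95)(-0.10) − (-0.15)(-0.35)] = 0.1475
  C_33 = (0.95)(0.90) − (-0.30)(-0.35) = 0.7500
det(I−A) = Σ_j (I−A)_1j·C_1j = (0.95)(0.6200) + (-0.30)(0.2750) + (-0.15)(0.3050) = 0.46075
adj(I−A) = Cᵀ =
  [ 0.6200   0.2250   0.1650]
  [ 0.2750   0.6200   0.1475]
  [ 0.3050   0.1850   0.7500]
(I − A)⁻¹ = adj(I−A) / det(I−A) ≈
  [   1.3456     0.4883     0.3581]
  [   0.5969     1.3456     0.3201]
  [   0.6620     0.4015     1.6278]
Δx = (I − A)⁻¹ Δd with Δd having +80 in the Semiconductors component and 0 elsewhere.
So Δx_2 = L_22 · (+80), where L_22 = adj(I−A)_22 / det(I−A) = 0.6200 / 0.46075.
Δx_2 = 0.6200 × (+80) / 0.46075 = 49.60 / 0.46075 ≈ 107.65.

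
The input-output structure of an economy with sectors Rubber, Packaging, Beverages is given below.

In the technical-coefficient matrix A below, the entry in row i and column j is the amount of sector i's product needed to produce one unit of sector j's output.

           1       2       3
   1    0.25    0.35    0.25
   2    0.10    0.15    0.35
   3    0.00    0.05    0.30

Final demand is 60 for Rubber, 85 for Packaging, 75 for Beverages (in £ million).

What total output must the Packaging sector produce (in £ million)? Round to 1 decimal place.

x_2 = 172.8

I − A =
  [   0.75    -0.35    -0.25]
  [  -0.10     0.85    -0.35]
  [   0.00    -0.05     0.70]
Cofactors of I−A, C_ij = (−1)^(i+j)·(minor ij) (rows/columns in the sector order above):
  C_11 = (0.85)(0.70) − (-0.35)(-0.05) = 0.5775
  C_12 = −[(-0.10)(0.70) − (-0.35)(0.00)] = 0.0700
  C_13 = (-0.10)(-0.05) − (0.85)(0.00) = 0.0050
  C_21 = −[(-0.35)(0.70) − (-0.25)(-0.05)] = 0.2575
  C_22 = (0.75)(0.70) − (-0.25)(0.00) = 0.5250
  C_23 = −[(0.75)(-0.05) − (-0.35)(0.00)] = 0.0375
  C_31 = (-0.35)(-0.35) − (-0.25)(0.85) = 0.3350
  C_32 = −[(0.75)(-0.35) − (-0.25)(-0.10)] = 0.2875
  C_33 = (0.75)(0.85) − (-0.35)(-0.10) = 0.6025
det(I−A) = Σ_j (I−A)_1j·C_1j = (0.75)(0.5775) + (-0.35)(0.0700) + (-0.25)(0.0050) = 0.407375
adj(I−A) = Cᵀ =
  [ 0.5775   0.2575   0.3350]
  [ 0.0700   0.5250   0.2875]
  [ 0.0050   0.0375   0.6025]
(I − A)⁻¹ = adj(I−A) / det(I−A) ≈
  [   1.4176     0.6321     0.8223]
  [   0.1718     1.2887     0.7057]
  [   0.0123     0.0921     1.4790]
x = (I − A)⁻¹ d = adj(I−A)·d / det(I−A), with det(I−A) = 0.407375:
  x_1 = (0.5775·60 + 0.2575·85 + 0.3350·75) / 0.407375 = 81.6625 / 0.407375 ≈ 200.5
  x_2 = (0.0700·60 + 0.5250·85 + 0.2875·75) / 0.407375 = 70.3875 / 0.407375 ≈ 172.8
  x_3 = (0.0050·60 + 0.0375·85 + 0.6025·75) / 0.407375 = 48.675 / 0.407375 ≈ 119.5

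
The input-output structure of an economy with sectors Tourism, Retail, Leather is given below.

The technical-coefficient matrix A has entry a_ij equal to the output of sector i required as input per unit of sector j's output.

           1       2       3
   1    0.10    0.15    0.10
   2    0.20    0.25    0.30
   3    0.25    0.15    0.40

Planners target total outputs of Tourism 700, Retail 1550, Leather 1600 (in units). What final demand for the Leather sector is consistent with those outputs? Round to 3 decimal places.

I − A =
  [   0.90    -0.15    -0.10]
  [  -0.20     0.75    -0.30]
  [  -0.25    -0.15     0.60]
d = (I − A) x:
  d_1 = (+0.90)·700 + (-0.15)·1550 + (-0.10)·1600 = 237.500
  d_2 = (-0.20)·700 + (+0.75)·1550 + (-0.30)·1600 = 542.500
  d_3 = (-0.25)·700 + (-0.15)·1550 + (+0.60)·1600 = 552.500

d_3 = 552.500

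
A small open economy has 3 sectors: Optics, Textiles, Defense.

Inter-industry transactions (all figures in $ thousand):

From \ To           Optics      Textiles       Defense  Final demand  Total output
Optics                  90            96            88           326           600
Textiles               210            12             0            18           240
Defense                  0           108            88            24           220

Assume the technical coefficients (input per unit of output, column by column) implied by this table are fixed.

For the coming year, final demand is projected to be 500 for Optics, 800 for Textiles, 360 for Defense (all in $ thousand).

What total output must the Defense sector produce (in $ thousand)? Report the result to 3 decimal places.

x_D = 1852.000

Technical coefficients a_ij = z_ij / X_j:
  a_OO = 90/600 = 0.15, a_TO = 210/600 = 0.35, a_DO = 0/600 = 0.00
  a_OT = 96/240 = 0.40, a_TT = 12/240 = 0.05, a_DT = 108/240 = 0.45
  a_OD = 88/220 = 0.40, a_TD = 0/220 = 0.00, a_DD = 88/220 = 0.40
I − A =
  [   0.85    -0.40    -0.40]
  [  -0.35     0.95     0.00]
  [   0.00    -0.45     0.60]
Cofactors of I−A, C_ij = (−1)^(i+j)·(minor ij) (rows/columns in the sector order above):
  C_11 = (0.95)(0.60) − (0.00)(-0.45) = 0.5700
  C_12 = −[(-0.35)(0.60) − (0.00)(0.00)] = 0.2100
  C_13 = (-0.35)(-0.45) − (0.95)(0.00) = 0.1575
  C_21 = −[(-0.40)(0.60) − (-0.40)(-0.45)] = 0.4200
  C_22 = (0.85)(0.60) − (-0.40)(0.00) = 0.5100
  C_23 = −[(0.85)(-0.45) − (-0.40)(0.00)] = 0.3825
  C_31 = (-0.40)(0.00) − (-0.40)(0.95) = 0.3800
  C_32 = −[(0.85)(0.00) − (-0.40)(-0.35)] = 0.1400
  C_33 = (0.85)(0.95) − (-0.40)(-0.35) = 0.6675
det(I−A) = Σ_j (I−A)_1j·C_1j = (0.85)(0.5700) + (-0.40)(0.2100) + (-0.40)(0.1575) = 0.3375
adj(I−A) = Cᵀ =
  [ 0.5700   0.4200   0.3800]
  [ 0.2100   0.5100   0.1400]
  [ 0.1575   0.3825   0.6675]
(I − A)⁻¹ = adj(I−A) / det(I−A) ≈
  [   1.6889     1.2444     1.1259]
  [   0.6222     1.5111     0.4148]
  [   0.4667     1.1333     1.9778]
x = (I − A)⁻¹ d = adj(I−A)·d / det(I−A), with det(I−A) = 0.3375:
  x_O = (0.5700·500 + 0.4200·800 + 0.3800·360) / 0.3375 = 757.80 / 0.3375 ≈ 2245.333
  x_T = (0.2100·500 + 0.5100·800 + 0.1400·360) / 0.3375 = 563.40 / 0.3375 ≈ 1669.333
  x_D = (0.1575·500 + 0.3825·800 + 0.6675·360) / 0.3375 = 625.05 / 0.3375 = 1852.000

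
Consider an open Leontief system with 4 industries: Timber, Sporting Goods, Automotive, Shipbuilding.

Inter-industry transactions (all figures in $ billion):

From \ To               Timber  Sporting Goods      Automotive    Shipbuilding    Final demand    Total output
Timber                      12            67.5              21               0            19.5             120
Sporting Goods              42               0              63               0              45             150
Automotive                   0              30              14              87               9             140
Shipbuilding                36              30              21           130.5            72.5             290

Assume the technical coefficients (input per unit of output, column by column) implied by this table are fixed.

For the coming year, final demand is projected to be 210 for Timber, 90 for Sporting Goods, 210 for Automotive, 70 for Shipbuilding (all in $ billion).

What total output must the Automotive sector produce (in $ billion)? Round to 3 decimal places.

x_3 = 668.497

Technical coefficients a_ij = z_ij / X_j:
  a_11 = 12/120 = 0.10, a_21 = 42/120 = 0.35, a_31 = 0/120 = 0.00, a_41 = 36/120 = 0.30
  a_12 = 67.5/150 = 0.45, a_22 = 0/150 = 0.00, a_32 = 30/150 = 0.20, a_42 = 30/150 = 0.20
  a_13 = 21/140 = 0.15, a_23 = 63/140 = 0.45, a_33 = 14/140 = 0.10, a_43 = 21/140 = 0.15
  a_14 = 0/290 = 0.00, a_24 = 0/290 = 0.00, a_34 = 87/290 = 0.30, a_44 = 130.5/290 = 0.45
I − A =
  [   0.90    -0.45    -0.15     0.00]
  [  -0.35     1.00    -0.45     0.00]
  [   0.00    -0.20     0.90    -0.30]
  [  -0.30    -0.20    -0.15     0.55]
Compute the cofactors C_ij = (−1)^(i+j)·(3×3 minor ij) of I−A; the adjugate is their transpose:
adj(I−A) = Cᵀ =
  [ 0.373500   0.228000   0.193875   0.105750]
  [ 0.198000   0.391500   0.251625   0.137250]
  [ 0.149500   0.193500   0.408375   0.222750]
  [ 0.316500   0.319500   0.308625   0.576750]
det(I−A) = Σ_j (I−A)_1j·C_1j = (0.90)(0.373500) + (-0.45)(0.198000) + (-0.15)(0.149500) + (0.00)(0.316500) = 0.224625
(I − A)⁻¹ = adj(I−A) / det(I−A) ≈
  [   1.6628     1.0150     0.8631     0.4708]
  [   0.8815     1.7429     1.1202     0.6110]
  [   0.6656     0.8614     1.8180     0.9917]
  [   1.4090     1.4224     1.3740     2.5676]
x = (I − A)⁻¹ d = adj(I−A)·d / det(I−A), with det(I−A) = 0.224625:
  x_1 = (0.373500·210 + 0.228000·90 + 0.193875·210 + 0.105750·70) / 0.224625 = 147.07125 / 0.224625 ≈ 654.741
  x_2 = (0.198000·210 + 0.391500·90 + 0.251625·210 + 0.137250·70) / 0.224625 = 139.26375 / 0.224625 ≈ 619.983
  x_3 = (0.149500·210 + 0.193500·90 + 0.408375·210 + 0.222750·70) / 0.224625 = 150.16125 / 0.224625 ≈ 668.497
  x_4 = (0.316500·210 + 0.319500·90 + 0.308625·210 + 0.576750·70) / 0.224625 = 200.40375 / 0.224625 ≈ 892.170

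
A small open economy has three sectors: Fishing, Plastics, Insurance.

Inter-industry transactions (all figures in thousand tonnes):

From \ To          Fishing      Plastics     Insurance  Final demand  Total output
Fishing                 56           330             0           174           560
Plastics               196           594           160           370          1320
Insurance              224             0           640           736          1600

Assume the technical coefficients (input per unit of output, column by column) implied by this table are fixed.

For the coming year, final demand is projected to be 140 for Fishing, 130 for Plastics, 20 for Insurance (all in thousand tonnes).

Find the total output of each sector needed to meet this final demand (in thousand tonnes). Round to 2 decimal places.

Technical coefficients a_ij = z_ij / X_j:
  a_FF = 56/560 = 0.10, a_PF = 196/560 = 0.35, a_IF = 224/560 = 0.40
  a_FP = 330/1320 = 0.25, a_PP = 594/1320 = 0.45, a_IP = 0/1320 = 0.00
  a_FI = 0/1600 = 0.00, a_PI = 160/1600 = 0.10, a_II = 640/1600 = 0.40
I − A =
  [   0.90    -0.25     0.00]
  [  -0.35     0.55    -0.10]
  [  -0.40     0.00     0.60]
Cofactors of I−A, C_ij = (−1)^(i+j)·(minor ij) (rows/columns in the sector order above):
  C_11 = (0.55)(0.60) − (-0.10)(0.00) = 0.3300
  C_12 = −[(-0.35)(0.60) − (-0.10)(-0.40)] = 0.2500
  C_13 = (-0.35)(0.00) − (0.55)(-0.40) = 0.2200
  C_21 = −[(-0.25)(0.60) − (0.00)(0.00)] = 0.1500
  C_22 = (0.90)(0.60) − (0.00)(-0.40) = 0.5400
  C_23 = −[(0.90)(0.00) − (-0.25)(-0.40)] = 0.1000
  C_31 = (-0.25)(-0.10) − (0.00)(0.55) = 0.0250
  C_32 = −[(0.90)(-0.10) − (0.00)(-0.35)] = 0.0900
  C_33 = (0.90)(0.55) − (-0.25)(-0.35) = 0.4075
det(I−A) = Σ_j (I−A)_1j·C_1j = (0.90)(0.3300) + (-0.25)(0.2500) + (0.00)(0.2200) = 0.2345
adj(I−A) = Cᵀ =
  [ 0.3300   0.1500   0.0250]
  [ 0.2500   0.5400   0.0900]
  [ 0.2200   0.1000   0.4075]
(I − A)⁻¹ = adj(I−A) / det(I−A) ≈
  [   1.4072     0.6397     0.1066]
  [   1.0661     2.3028     0.3838]
  [   0.9382     0.4264     1.7377]
x = (I − A)⁻¹ d = adj(I−A)·d / det(I−A), with det(I−A) = 0.2345:
  x_F = (0.3300·140 + 0.1500·130 + 0.0250·20) / 0.2345 = 66.20 / 0.2345 ≈ 282.30
  x_P = (0.2500·140 + 0.5400·130 + 0.0900·20) / 0.2345 = 107.00 / 0.2345 ≈ 456.29
  x_I = (0.2200·140 + 0.1000·130 + 0.4075·20) / 0.2345 = 51.95 / 0.2345 ≈ 221.54

x_F = 282.30, x_P = 456.29, x_I = 221.54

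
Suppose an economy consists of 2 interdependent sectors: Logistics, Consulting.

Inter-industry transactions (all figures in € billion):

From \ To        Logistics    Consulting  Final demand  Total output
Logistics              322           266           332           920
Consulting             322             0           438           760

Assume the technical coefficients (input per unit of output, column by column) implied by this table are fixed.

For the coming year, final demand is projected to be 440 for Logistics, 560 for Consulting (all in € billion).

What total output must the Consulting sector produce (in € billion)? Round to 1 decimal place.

x_C = 982.0

Technical coefficients a_ij = z_ij / X_j:
  a_LL = 322/920 = 0.35, a_CL = 322/920 = 0.35
  a_LC = 266/760 = 0.35, a_CC = 0/760 = 0.00
I − A =
  [   0.65    -0.35]
  [  -0.35     1.00]
det(I−A) = (0.65)(1.00) − (-0.35)(-0.35) = 0.5275
adj(I−A) = [[1.00, 0.35], [0.35, 0.65]]
(I − A)⁻¹ = adj(I−A) / det(I−A) ≈
  [   1.8957     0.6635]
  [   0.6635     1.2322]
x = (I − A)⁻¹ d = adj(I−A)·d / det(I−A), with det(I−A) = 0.5275:
  x_L = (1.00·440 + 0.35·560) / 0.5275 = 636.00 / 0.5275 ≈ 1205.7
  x_C = (0.35·440 + 0.65·560) / 0.5275 = 518.00 / 0.5275 ≈ 982.0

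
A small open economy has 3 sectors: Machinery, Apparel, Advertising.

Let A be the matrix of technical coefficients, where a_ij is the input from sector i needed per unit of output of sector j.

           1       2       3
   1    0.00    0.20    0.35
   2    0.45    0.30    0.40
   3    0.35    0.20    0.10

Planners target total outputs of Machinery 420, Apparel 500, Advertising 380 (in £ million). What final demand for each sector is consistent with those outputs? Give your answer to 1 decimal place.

d_1 = 187.0, d_2 = 9.0, d_3 = 95.0

I − A =
  [   1.00    -0.20    -0.35]
  [  -0.45     0.70    -0.40]
  [  -0.35    -0.20     0.90]
d = (I − A) x:
  d_1 = (+1.00)·420 + (-0.20)·500 + (-0.35)·380 = 187.0
  d_2 = (-0.45)·420 + (+0.70)·500 + (-0.40)·380 = 9.0
  d_3 = (-0.35)·420 + (-0.20)·500 + (+0.90)·380 = 95.0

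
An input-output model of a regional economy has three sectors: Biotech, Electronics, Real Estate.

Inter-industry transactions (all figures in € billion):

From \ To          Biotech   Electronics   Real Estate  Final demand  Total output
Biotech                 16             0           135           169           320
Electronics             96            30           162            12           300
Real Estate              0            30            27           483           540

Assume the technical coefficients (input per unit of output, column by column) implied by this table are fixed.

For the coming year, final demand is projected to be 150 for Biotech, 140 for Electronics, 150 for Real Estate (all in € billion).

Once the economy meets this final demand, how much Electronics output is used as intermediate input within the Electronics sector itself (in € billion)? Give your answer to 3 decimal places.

Technical coefficients a_ij = z_ij / X_j:
  a_BB = 16/320 = 0.05, a_EB = 96/320 = 0.30, a_RB = 0/320 = 0.00
  a_BE = 0/300 = 0.00, a_EE = 30/300 = 0.10, a_RE = 30/300 = 0.10
  a_BR = 135/540 = 0.25, a_ER = 162/540 = 0.30, a_RR = 27/540 = 0.05
I − A =
  [   0.95     0.00    -0.25]
  [  -0.30     0.90    -0.30]
  [   0.00    -0.10     0.95]
Cofactors of I−A, C_ij = (−1)^(i+j)·(minor ij) (rows/columns in the sector order above):
  C_11 = (0.90)(0.95) − (-0.30)(-0.10) = 0.8250
  C_12 = −[(-0.30)(0.95) − (-0.30)(0.00)] = 0.2850
  C_13 = (-0.30)(-0.10) − (0.90)(0.00) = 0.0300
  C_21 = −[(0.00)(0.95) − (-0.25)(-0.10)] = 0.0250
  C_22 = (0.95)(0.95) − (-0.25)(0.00) = 0.9025
  C_23 = −[(0.95)(-0.10) − (0.00)(0.00)] = 0.0950
  C_31 = (0.00)(-0.30) − (-0.25)(0.90) = 0.2250
  C_32 = −[(0.95)(-0.30) − (-0.25)(-0.30)] = 0.3600
  C_33 = (0.95)(0.90) − (0.00)(-0.30) = 0.8550
det(I−A) = Σ_j (I−A)_1j·C_1j = (0.95)(0.8250) + (0.00)(0.2850) + (-0.25)(0.0300) = 0.77625
adj(I−A) = Cᵀ =
  [ 0.8250   0.0250   0.2250]
  [ 0.2850   0.9025   0.3600]
  [ 0.0300   0.0950   0.8550]
(I − A)⁻¹ = adj(I−A) / det(I−A) ≈
  [   1.0628     0.0322     0.2899]
  [   0.3671     1.1626     0.4638]
  [   0.0386     0.1224     1.1014]
First solve x = (I − A)⁻¹ d = adj(I−A)·d / det(I−A); in particular x_E = (0.2850·150 + 0.9025·140 + 0.3600·150) / 0.77625 = 223.10 / 0.77625 ≈ 287.40741.
Intermediate flow from E to E: z_EE = a_EE · x_E = 0.10 × 223.10 / 0.77625 = 22.31 / 0.77625 ≈ 28.741.

z_EE = 28.741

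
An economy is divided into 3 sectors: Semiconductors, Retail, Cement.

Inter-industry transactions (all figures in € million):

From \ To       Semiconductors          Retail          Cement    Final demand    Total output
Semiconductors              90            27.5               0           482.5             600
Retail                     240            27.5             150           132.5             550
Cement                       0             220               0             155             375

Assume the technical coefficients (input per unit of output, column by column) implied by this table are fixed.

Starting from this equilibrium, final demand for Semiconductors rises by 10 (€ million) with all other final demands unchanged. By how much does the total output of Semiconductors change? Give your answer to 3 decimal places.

Technical coefficients a_ij = z_ij / X_j:
  a_11 = 90/600 = 0.15, a_21 = 240/600 = 0.40, a_31 = 0/600 = 0.00
  a_12 = 27.5/550 = 0.05, a_22 = 27.5/550 = 0.05, a_32 = 220/550 = 0.40
  a_13 = 0/375 = 0.00, a_23 = 150/375 = 0.40, a_33 = 0/375 = 0.00
I − A =
  [   0.85    -0.05     0.00]
  [  -0.40     0.95    -0.40]
  [   0.00    -0.40     1.00]
Cofactors of I−A, C_ij = (−1)^(i+j)·(minor ij) (rows/columns in the sector order above):
  C_11 = (0.95)(1.00) − (-0.40)(-0.40) = 0.7900
  C_12 = −[(-0.40)(1.00) − (-0.40)(0.00)] = 0.4000
  C_13 = (-0.40)(-0.40) − (0.95)(0.00) = 0.1600
  C_21 = −[(-0.05)(1.00) − (0.00)(-0.40)] = 0.0500
  C_22 = (0.85)(1.00) − (0.00)(0.00) = 0.8500
  C_23 = −[(0.85)(-0.40) − (-0.05)(0.00)] = 0.3400
  C_31 = (-0.05)(-0.40) − (0.00)(0.95) = 0.0200
  C_32 = −[(0.85)(-0.40) − (0.00)(-0.40)] = 0.3400
  C_33 = (0.85)(0.95) − (-0.05)(-0.40) = 0.7875
det(I−A) = Σ_j (I−A)_1j·C_1j = (0.85)(0.7900) + (-0.05)(0.4000) + (0.00)(0.1600) = 0.6515
adj(I−A) = Cᵀ =
  [ 0.7900   0.0500   0.0200]
  [ 0.4000   0.8500   0.3400]
  [ 0.1600   0.3400   0.7875]
(I − A)⁻¹ = adj(I−A) / det(I−A) ≈
  [   1.2126     0.0767     0.0307]
  [   0.6140     1.3047     0.5219]
  [   0.2456     0.5219     1.2087]
Δx = (I − A)⁻¹ Δd with Δd having +10 in the Semiconductors component and 0 elsewhere.
So Δx_1 = L_11 · (+10), where L_11 = adj(I−A)_11 / det(I−A) = 0.7900 / 0.6515.
Δx_1 = 0.7900 × (+10) / 0.6515 = 7.90 / 0.6515 ≈ 12.126.

Δx_1 = 12.126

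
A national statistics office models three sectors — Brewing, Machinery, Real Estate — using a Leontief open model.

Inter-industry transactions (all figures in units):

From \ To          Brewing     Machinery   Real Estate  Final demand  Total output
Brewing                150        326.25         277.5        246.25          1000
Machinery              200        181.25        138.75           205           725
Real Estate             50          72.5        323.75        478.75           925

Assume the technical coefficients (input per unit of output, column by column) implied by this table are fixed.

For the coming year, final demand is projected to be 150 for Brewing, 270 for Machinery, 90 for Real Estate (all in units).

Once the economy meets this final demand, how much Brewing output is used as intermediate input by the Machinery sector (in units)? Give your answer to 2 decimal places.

Technical coefficients a_ij = z_ij / X_j:
  a_BB = 150/1000 = 0.15, a_MB = 200/1000 = 0.20, a_RB = 50/1000 = 0.05
  a_BM = 326.25/725 = 0.45, a_MM = 181.25/725 = 0.25, a_RM = 72.5/725 = 0.10
  a_BR = 277.5/925 = 0.30, a_MR = 138.75/925 = 0.15, a_RR = 323.75/925 = 0.35
I − A =
  [   0.85    -0.45    -0.30]
  [  -0.20     0.75    -0.15]
  [  -0.05    -0.10     0.65]
Cofactors of I−A, C_ij = (−1)^(i+j)·(minor ij) (rows/columns in the sector order above):
  C_11 = (0.75)(0.65) − (-0.15)(-0.10) = 0.4725
  C_12 = −[(-0.20)(0.65) − (-0.15)(-0.05)] = 0.1375
  C_13 = (-0.20)(-0.10) − (0.75)(-0.05) = 0.0575
  C_21 = −[(-0.45)(0.65) − (-0.30)(-0.10)] = 0.3225
  C_22 = (0.85)(0.65) − (-0.30)(-0.05) = 0.5375
  C_23 = −[(0.85)(-0.10) − (-0.45)(-0.05)] = 0.1075
  C_31 = (-0.45)(-0.15) − (-0.30)(0.75) = 0.2925
  C_32 = −[(0.85)(-0.15) − (-0.30)(-0.20)] = 0.1875
  C_33 = (0.85)(0.75) − (-0.45)(-0.20) = 0.5475
det(I−A) = Σ_j (I−A)_1j·C_1j = (0.85)(0.4725) + (-0.45)(0.1375) + (-0.30)(0.0575) = 0.3225
adj(I−A) = Cᵀ =
  [ 0.4725   0.3225   0.2925]
  [ 0.1375   0.5375   0.1875]
  [ 0.0575   0.1075   0.5475]
(I − A)⁻¹ = adj(I−A) / det(I−A) ≈
  [   1.4651     1.0000     0.9070]
  [   0.4264     1.6667     0.5814]
  [   0.1783     0.3333     1.6977]
First solve x = (I − A)⁻¹ d = adj(I−A)·d / det(I−A); in particular x_M = (0.1375·150 + 0.5375·270 + 0.1875·90) / 0.3225 = 182.625 / 0.3225 ≈ 566.2791.
Intermediate flow from B to M: z_BM = a_BM · x_M = 0.45 × 182.625 / 0.3225 = 82.18125 / 0.3225 ≈ 254.83.

z_BM = 254.83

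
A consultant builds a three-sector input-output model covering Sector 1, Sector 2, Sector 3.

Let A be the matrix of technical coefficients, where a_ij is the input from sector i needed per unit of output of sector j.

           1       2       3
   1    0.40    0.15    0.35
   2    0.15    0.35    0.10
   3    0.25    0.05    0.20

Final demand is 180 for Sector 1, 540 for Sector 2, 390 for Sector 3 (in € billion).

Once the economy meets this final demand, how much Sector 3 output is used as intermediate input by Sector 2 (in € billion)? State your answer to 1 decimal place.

z_32 = 61.9

I − A =
  [   0.60    -0.15    -0.35]
  [  -0.15     0.65    -0.10]
  [  -0.25    -0.05     0.80]
Cofactors of I−A, C_ij = (−1)^(i+j)·(minor ij) (rows/columns in the sector order above):
  C_11 = (0.65)(0.80) − (-0.10)(-0.05) = 0.5150
  C_12 = −[(-0.15)(0.80) − (-0.10)(-0.25)] = 0.1450
  C_13 = (-0.15)(-0.05) − (0.65)(-0.25) = 0.1700
  C_21 = −[(-0.15)(0.80) − (-0.35)(-0.05)] = 0.1375
  C_22 = (0.60)(0.80) − (-0.35)(-0.25) = 0.3925
  C_23 = −[(0.60)(-0.05) − (-0.15)(-0.25)] = 0.0675
  C_31 = (-0.15)(-0.10) − (-0.35)(0.65) = 0.2425
  C_32 = −[(0.60)(-0.10) − (-0.35)(-0.15)] = 0.1125
  C_33 = (0.60)(0.65) − (-0.15)(-0.15) = 0.3675
det(I−A) = Σ_j (I−A)_1j·C_1j = (0.60)(0.5150) + (-0.15)(0.1450) + (-0.35)(0.1700) = 0.22775
adj(I−A) = Cᵀ =
  [ 0.5150   0.1375   0.2425]
  [ 0.1450   0.3925   0.1125]
  [ 0.1700   0.0675   0.3675]
(I − A)⁻¹ = adj(I−A) / det(I−A) ≈
  [   2.2613     0.6037     1.0648]
  [   0.6367     1.7234     0.4940]
  [   0.7464     0.2964     1.6136]
First solve x = (I − A)⁻¹ d = adj(I−A)·d / det(I−A); in particular x_2 = (0.1450·180 + 0.3925·540 + 0.1125·390) / 0.22775 = 281.925 / 0.22775 ≈ 1237.870.
Intermediate flow from 3 to 2: z_32 = a_32 · x_2 = 0.05 × 281.925 / 0.22775 = 14.09625 / 0.22775 ≈ 61.9.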